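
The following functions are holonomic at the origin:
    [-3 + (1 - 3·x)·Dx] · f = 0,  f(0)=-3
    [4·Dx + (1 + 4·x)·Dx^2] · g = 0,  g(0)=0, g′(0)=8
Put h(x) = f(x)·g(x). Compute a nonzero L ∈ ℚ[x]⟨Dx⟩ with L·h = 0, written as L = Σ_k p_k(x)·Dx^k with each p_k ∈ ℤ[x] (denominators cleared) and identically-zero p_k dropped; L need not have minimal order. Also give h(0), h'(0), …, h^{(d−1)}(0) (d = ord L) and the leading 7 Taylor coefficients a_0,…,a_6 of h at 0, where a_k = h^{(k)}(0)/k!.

L = 12 + (2 + 36·x)·Dx + (-1 - x + 12·x^2)·Dx^2  (order 2).
h: a_k = 0, -24, -24, -200, -216, -9384/5, -7672/5, …
ICs: h(0) = 0, h′(0) = -24.

f: a_k = -3, -9, -27, -81, -243, -729, -2187, …
g: a_k = 0, 8, -16, 128/3, -128, 2048/5, -4096/3, …
f·g: L₀ = L_f ⊗_s L_g, ord ≤ 1·2.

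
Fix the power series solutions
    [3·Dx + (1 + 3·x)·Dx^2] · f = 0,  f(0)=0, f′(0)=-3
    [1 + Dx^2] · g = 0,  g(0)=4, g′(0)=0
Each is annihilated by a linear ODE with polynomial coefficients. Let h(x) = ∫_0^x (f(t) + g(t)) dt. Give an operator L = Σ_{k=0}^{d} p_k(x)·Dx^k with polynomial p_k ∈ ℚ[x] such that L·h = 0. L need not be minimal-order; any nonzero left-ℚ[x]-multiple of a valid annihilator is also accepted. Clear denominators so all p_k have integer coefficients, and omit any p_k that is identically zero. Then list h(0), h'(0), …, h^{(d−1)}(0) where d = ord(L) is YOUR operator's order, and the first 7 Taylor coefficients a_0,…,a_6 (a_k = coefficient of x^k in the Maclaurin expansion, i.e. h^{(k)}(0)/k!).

L = (165 + 18·x + 27·x^2)·Dx^2 + (19 + 63·x + 27·x^2 + 27·x^3)·Dx^3 + (165 + 18·x + 27·x^2)·Dx^4 + (19 + 63·x + 27·x^2 + 27·x^3)·Dx^5  (order 5).
h: a_k = 0, 4, -3/2, 5/6, -9/4, 49/12, -81/10, …
ICs: h(0) = 0, h′(0) = 4, h′′(0) = -3, h′′′(0) = 5, h′′′′(0) = -54.

f: a_k = 0, -3, 9/2, -9, 81/4, -243/5, 243/2, …
g: a_k = 4, 0, -2, 0, 1/6, 0, -1/180, …
f+g: L₀ = lclm(L_f,L_g), ord ≤ 2+2.
∫: right-multiply L₀ by Dx.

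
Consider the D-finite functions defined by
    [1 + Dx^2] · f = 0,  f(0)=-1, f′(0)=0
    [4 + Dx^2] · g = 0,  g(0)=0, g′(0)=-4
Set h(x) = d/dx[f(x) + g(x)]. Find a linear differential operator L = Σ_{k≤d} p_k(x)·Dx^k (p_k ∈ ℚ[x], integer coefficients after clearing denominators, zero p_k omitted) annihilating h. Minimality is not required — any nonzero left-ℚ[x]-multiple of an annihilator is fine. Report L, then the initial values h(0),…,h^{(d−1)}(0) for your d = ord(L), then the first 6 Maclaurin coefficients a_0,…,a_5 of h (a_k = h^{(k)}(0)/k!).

L = 4 + 5·Dx^2 + Dx^4  (order 4).
h: a_k = -4, 1, 8, -1/6, -8/3, 1/120, …
ICs: h(0) = -4, h′(0) = 1, h′′(0) = 16, h′′′(0) = -1.

f: a_k = -1, 0, 1/2, 0, -1/24, 0, …
g: a_k = 0, -4, 0, 8/3, 0, -8/15, …
L₀ := lclm(L_f,L_g); ord L₀ ≤ 2+2.
h=h₀': d/dx-closure on L₀ ⇒ L.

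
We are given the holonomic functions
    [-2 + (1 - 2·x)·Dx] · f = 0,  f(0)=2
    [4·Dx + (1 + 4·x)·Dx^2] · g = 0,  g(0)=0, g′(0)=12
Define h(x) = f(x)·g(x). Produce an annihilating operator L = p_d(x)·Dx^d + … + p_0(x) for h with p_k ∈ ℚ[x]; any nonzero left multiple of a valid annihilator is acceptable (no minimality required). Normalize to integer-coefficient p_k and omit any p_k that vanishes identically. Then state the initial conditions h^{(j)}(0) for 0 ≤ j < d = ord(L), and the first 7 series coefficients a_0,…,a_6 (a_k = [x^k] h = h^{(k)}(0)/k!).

L = 8 + 24·x·Dx + (-1 - 2·x + 8·x^2)·Dx^2  (order 2).
h: a_k = 0, 24, 0, 128, -128, 4864/5, -10752/5, …
ICs: h(0) = 0, h′(0) = 24.

f: a_k = 2, 4, 8, 16, 32, 64, 128, …
g: a_k = 0, 12, -24, 64, -192, 3072/5, -2048, …
h₀=f·g: eliminate ⇒ L₀, order ≤ 1·2.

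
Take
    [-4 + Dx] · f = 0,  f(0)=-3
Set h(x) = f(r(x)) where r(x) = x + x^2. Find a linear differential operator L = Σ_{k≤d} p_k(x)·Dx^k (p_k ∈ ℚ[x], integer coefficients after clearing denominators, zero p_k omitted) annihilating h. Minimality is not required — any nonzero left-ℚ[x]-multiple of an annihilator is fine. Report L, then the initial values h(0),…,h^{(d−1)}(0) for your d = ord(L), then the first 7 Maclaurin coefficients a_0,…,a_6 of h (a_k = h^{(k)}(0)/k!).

L = (-4 - 8·x) + Dx  (order 1).
h: a_k = -3, -12, -36, -80, -152, -1248/5, -5536/15, …
ICs: h(0) = -3.

f: a_k = -3, -12, -24, -32, -32, -128/5, -256/15, …
f∘r: x↦r, Dx↦Dx/r' in L_f ⇒ L₀.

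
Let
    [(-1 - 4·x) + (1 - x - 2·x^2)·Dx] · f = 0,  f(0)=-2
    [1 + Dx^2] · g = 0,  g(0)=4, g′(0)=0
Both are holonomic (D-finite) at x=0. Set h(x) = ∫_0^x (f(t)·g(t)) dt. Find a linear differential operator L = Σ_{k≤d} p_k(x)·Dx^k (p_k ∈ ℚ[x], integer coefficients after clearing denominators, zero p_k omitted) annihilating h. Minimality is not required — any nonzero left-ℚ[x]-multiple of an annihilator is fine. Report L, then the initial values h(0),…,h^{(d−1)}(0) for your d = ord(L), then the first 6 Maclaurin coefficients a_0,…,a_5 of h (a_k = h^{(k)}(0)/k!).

L = (3 + x + 2·x^2)·Dx + (2 + 8·x)·Dx^2 + (-1 + x + 2·x^2)·Dx^3  (order 3).
h: a_k = 0, -8, -4, -20/3, -9, -229/15, …
ICs: h(0) = 0, h′(0) = -8, h′′(0) = -8.

f: a_k = -2, -2, -6, -10, -22, -42, …
g: a_k = 4, 0, -2, 0, 1/6, 0, …
Product ⇒ symmetric product L₀, ord ≤ 2.
h=∫h₀ ⇒ L = L₀·Dx.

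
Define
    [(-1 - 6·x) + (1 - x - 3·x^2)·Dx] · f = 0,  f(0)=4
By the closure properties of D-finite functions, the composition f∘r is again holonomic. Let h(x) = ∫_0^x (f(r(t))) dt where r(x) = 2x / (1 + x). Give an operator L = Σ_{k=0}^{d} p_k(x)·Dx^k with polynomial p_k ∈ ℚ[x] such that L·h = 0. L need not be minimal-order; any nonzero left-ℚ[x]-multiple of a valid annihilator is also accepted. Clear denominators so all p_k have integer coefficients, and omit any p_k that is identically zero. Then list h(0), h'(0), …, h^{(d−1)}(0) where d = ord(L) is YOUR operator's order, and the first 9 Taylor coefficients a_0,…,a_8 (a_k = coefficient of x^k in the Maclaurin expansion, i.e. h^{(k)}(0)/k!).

f: a_k = 4, 4, 16, 28, 76, 160, 388, 868, 2032, …
L₀ from L_f via x↦r, Dx↦r'^{-1}Dx.
Integrate: L := L₀·Dx.
L = (2 + 26·x)·Dx + (-1 - x + 13·x^2 + 13·x^3)·Dx^2  (order 2).
h: a_k = 0, 4, 4, 56/3, 26, 728/5, 676/3, 1352, 2197, …
ICs: h(0) = 0, h′(0) = 4.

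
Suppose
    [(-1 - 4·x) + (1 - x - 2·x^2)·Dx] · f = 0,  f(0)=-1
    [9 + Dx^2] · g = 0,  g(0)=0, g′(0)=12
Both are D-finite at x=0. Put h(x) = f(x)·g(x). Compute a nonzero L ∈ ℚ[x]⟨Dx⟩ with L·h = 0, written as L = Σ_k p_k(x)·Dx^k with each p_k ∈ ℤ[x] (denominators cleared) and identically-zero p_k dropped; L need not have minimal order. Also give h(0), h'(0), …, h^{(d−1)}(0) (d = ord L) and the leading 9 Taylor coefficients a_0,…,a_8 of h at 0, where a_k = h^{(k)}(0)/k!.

f: a_k = -1, -1, -3, -5, -11, -21, -43, -85, -171, …
g: a_k = 0, 12, 0, -18, 0, 81/10, 0, -243/140, 0, …
h₀=f·g: eliminate ⇒ L₀, order ≤ 1·2.
L = (-5 + 9·x + 18·x^2) + (2 + 8·x)·Dx + (-1 + x + 2·x^2)·Dx^2  (order 2).
h: a_k = 0, -12, -12, -18, -42, -861/10, -1701/10, -47679/140, -95307/140, …
ICs: h(0) = 0, h′(0) = -12.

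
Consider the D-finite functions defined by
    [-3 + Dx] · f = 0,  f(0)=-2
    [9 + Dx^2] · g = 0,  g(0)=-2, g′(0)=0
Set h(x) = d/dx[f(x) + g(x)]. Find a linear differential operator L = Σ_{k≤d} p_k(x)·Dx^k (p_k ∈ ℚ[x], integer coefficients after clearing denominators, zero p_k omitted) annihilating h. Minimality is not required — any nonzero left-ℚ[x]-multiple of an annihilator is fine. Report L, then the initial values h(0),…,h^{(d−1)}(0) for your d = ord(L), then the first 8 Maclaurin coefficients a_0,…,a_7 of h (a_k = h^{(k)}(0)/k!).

f: a_k = -2, -6, -9, -9, -27/4, -81/20, -81/40, -243/280, …
g: a_k = -2, 0, 9, 0, -27/4, 0, 81/40, 0, …
h₀=f+g: left-lcm gives L₀, ord ≤ 3.
h₀' ⇒ L via d/dx closure of L₀.
L = 27 - 9·Dx + 3·Dx^2 - Dx^3  (order 3).
h: a_k = -6, 0, -27, -54, -81/4, 0, -243/40, -729/140, …
ICs: h(0) = -6, h′(0) = 0, h′′(0) = -54.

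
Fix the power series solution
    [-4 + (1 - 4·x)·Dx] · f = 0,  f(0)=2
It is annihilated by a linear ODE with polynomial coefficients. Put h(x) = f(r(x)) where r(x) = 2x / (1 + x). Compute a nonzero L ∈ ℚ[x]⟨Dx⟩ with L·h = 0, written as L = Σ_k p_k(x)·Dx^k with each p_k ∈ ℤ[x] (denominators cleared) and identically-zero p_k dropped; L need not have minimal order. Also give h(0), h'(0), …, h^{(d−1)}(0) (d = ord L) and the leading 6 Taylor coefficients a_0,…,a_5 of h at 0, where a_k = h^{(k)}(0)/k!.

L = 8 + (-1 + 6·x + 7·x^2)·Dx  (order 1).
h: a_k = 2, 16, 112, 784, 5488, 38416, …
ICs: h(0) = 2.

f: a_k = 2, 8, 32, 128, 512, 2048, …
Substitute x→r, Dx→(1/r')Dx; clear ⇒ L₀.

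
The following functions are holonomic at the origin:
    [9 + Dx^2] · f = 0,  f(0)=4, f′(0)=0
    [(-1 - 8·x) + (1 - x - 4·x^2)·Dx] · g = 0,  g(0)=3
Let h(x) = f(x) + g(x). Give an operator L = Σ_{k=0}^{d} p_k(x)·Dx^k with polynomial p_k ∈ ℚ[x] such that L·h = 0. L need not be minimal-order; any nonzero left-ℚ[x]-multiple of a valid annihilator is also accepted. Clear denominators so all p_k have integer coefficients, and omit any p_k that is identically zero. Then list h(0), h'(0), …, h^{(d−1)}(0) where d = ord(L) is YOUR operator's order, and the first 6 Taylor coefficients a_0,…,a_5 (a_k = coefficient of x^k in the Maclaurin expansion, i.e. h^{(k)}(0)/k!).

L = (-567 - 4806·x - 3321·x^2 - 9936·x^3 - 6480·x^4 - 10368·x^5) + (171 - 117·x - 441·x^2 + 135·x^3 - 540·x^4 - 3888·x^5 - 5184·x^6)·Dx + (-63 - 534·x - 369·x^2 - 1104·x^3 - 720·x^4 - 1152·x^5)·Dx^2 + (19 - 13·x - 49·x^2 + 15·x^3 - 60·x^4 - 432·x^5 - 576·x^6)·Dx^3  (order 3).
h: a_k = 7, 3, -3, 27, 201/2, 195, …
ICs: h(0) = 7, h′(0) = 3, h′′(0) = -6.

f: a_k = 4, 0, -18, 0, 27/2, 0, …
g: a_k = 3, 3, 15, 27, 87, 195, …
Sum ⇒ L₀ = lclm(L_f,L_g) in ℚ(x)⟨Dx⟩.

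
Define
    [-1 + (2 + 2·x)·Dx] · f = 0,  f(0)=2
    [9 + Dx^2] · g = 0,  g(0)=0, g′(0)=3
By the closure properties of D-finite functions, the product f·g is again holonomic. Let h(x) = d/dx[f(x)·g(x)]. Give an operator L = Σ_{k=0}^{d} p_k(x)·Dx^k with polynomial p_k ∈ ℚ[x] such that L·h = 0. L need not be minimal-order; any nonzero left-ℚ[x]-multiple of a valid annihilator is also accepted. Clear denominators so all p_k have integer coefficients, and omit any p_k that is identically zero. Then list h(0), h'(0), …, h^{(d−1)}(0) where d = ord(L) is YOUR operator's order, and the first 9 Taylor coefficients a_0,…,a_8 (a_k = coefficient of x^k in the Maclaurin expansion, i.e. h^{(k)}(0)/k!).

L = (551 + 1968·x + 2712·x^2 + 1728·x^3 + 432·x^4) + (-44 - 140·x - 144·x^2 - 48·x^3)·Dx + (52 + 200·x + 292·x^2 + 192·x^3 + 48·x^4)·Dx^2  (order 2).
h: a_k = 6, 6, -117/4, -33/2, 1581/64, 3123/320, -20529/2560, -2367/896, 850419/573440, …
ICs: h(0) = 6, h′(0) = 6.

f: a_k = 2, 1, -1/4, 1/8, -5/64, 7/128, -21/512, 33/1024, -429/16384, …
g: a_k = 0, 3, 0, -9/2, 0, 81/40, 0, -243/560, 0, …
L₀ := L_f ⊗_s L_g (sym. prod.), ord ≤ 2.
Derive L from L₀ (diff closure).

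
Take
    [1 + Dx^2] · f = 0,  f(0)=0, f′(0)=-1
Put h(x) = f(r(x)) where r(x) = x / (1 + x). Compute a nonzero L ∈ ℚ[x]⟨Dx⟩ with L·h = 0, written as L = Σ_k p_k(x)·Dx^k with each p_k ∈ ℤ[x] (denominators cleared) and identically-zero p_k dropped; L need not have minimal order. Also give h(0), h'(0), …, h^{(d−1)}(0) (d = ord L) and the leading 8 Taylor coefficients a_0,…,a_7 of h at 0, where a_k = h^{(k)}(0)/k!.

f: a_k = 0, -1, 0, 1/6, 0, -1/120, 0, 1/5040, …
h₀=f(r): pull back L_f along r ⇒ L₀.
L = 1 + (2 + 6·x + 6·x^2 + 2·x^3)·Dx + (1 + 4·x + 6·x^2 + 4·x^3 + x^4)·Dx^2  (order 2).
h: a_k = 0, -1, 1, -5/6, 1/2, -1/120, -5/8, 6931/5040, …
ICs: h(0) = 0, h′(0) = -1.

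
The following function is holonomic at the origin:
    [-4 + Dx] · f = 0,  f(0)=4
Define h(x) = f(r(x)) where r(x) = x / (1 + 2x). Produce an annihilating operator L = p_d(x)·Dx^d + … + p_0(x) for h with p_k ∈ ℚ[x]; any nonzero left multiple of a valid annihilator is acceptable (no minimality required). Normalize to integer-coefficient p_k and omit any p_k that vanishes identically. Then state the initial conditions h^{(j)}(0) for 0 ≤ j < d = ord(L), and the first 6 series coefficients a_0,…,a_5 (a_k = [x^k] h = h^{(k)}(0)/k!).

L = -4 + (1 + 4·x + 4·x^2)·Dx  (order 1).
h: a_k = 4, 16, 0, -64/3, 128/3, -256/5, …
ICs: h(0) = 4.

f: a_k = 4, 16, 32, 128/3, 128/3, 512/15, …
L₀ from L_f via x↦r, Dx↦r'^{-1}Dx.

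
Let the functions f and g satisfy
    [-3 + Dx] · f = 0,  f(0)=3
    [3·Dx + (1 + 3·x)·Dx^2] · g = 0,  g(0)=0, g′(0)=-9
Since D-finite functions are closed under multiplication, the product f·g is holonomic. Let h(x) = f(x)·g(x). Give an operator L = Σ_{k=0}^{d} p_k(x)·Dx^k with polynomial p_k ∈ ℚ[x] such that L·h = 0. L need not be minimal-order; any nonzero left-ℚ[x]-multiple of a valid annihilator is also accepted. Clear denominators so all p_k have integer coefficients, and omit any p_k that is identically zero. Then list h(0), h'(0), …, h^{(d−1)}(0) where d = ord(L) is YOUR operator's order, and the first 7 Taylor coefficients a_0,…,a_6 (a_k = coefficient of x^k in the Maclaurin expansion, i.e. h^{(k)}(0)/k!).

f: a_k = 3, 9, 27/2, 27/2, 81/8, 243/40, 243/80, …
g: a_k = 0, -9, 27/2, -27, 243/4, -729/5, 729/2, …
f·g: L₀ = L_f ⊗_s L_g, ord ≤ 1·2.
L = 27·x + (-3 - 18·x)·Dx + (1 + 3·x)·Dx^2  (order 2).
h: a_k = 0, -27, -81/2, -81, 0, -6561/40, 5103/16, …
ICs: h(0) = 0, h′(0) = -27.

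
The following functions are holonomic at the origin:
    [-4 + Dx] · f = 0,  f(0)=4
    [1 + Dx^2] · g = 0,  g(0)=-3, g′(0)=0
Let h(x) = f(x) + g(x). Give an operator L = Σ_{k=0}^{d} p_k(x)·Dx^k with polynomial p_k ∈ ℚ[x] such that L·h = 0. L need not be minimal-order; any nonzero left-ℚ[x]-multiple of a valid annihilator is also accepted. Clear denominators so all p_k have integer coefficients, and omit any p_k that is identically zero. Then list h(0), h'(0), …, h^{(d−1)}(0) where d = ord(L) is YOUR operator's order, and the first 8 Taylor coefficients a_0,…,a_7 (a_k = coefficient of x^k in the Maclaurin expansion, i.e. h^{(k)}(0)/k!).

L = -4 + Dx - 4·Dx^2 + Dx^3  (order 3).
h: a_k = 1, 16, 67/2, 128/3, 1021/24, 512/15, 16387/720, 4096/315, …
ICs: h(0) = 1, h′(0) = 16, h′′(0) = 67.

f: a_k = 4, 16, 32, 128/3, 128/3, 512/15, 1024/45, 4096/315, …
g: a_k = -3, 0, 3/2, 0, -1/8, 0, 1/240, 0, …
Sum ⇒ L₀ = lclm(L_f,L_g) in ℚ(x)⟨Dx⟩.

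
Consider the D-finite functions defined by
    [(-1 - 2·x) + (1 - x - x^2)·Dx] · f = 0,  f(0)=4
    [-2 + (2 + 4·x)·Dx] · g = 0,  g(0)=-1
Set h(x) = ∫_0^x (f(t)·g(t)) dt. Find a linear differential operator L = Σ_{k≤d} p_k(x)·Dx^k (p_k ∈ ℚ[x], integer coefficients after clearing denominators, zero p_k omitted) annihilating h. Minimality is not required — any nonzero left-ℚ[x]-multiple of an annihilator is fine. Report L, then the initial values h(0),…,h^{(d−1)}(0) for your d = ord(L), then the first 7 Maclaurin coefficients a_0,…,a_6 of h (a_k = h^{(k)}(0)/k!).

f: a_k = 4, 4, 8, 12, 20, 32, 52, …
g: a_k = -1, -1, 1/2, -1/2, 5/8, -7/8, 21/16, …
Sym-product of L_f,L_g gives L₀ (≤ ord 1).
Integrate: L := L₀·Dx.
L = (2 + 3·x + 3·x^2)·Dx + (-1 - x + 3·x^2 + 2·x^3)·Dx^2  (order 2).
h: a_k = 0, -4, -4, -10/3, -5, -11/2, -17/2, …
ICs: h(0) = 0, h′(0) = -4.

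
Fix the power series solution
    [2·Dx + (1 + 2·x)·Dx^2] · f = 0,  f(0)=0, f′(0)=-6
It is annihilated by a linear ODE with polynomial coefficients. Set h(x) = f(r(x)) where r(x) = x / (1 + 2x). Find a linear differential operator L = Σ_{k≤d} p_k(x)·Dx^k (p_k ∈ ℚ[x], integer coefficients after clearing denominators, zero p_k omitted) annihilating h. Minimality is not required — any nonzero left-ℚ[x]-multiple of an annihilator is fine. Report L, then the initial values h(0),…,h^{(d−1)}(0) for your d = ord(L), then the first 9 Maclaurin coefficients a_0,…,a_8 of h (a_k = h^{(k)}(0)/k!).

f: a_k = 0, -6, 6, -8, 12, -96/5, 32, -384/7, 96, …
Substitute x→r, Dx→(1/r')Dx; clear ⇒ L₀.
L = (6 + 16·x)·Dx + (1 + 6·x + 8·x^2)·Dx^2  (order 2).
h: a_k = 0, -6, 18, -56, 180, -2976/5, 2016, -48768/7, 24480, …
ICs: h(0) = 0, h′(0) = -6.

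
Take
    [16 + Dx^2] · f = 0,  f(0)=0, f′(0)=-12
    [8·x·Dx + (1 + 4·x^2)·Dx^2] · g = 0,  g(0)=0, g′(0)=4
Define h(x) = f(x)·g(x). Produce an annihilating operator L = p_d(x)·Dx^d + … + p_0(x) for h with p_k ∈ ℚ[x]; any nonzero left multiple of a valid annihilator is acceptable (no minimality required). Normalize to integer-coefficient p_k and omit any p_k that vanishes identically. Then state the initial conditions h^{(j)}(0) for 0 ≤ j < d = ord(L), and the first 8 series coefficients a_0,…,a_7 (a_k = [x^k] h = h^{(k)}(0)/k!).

f: a_k = 0, -12, 0, 32, 0, -128/5, 0, 1024/105, …
g: a_k = 0, 4, 0, -16/3, 0, 64/5, 0, -256/7, …
Product ⇒ symmetric product L₀, ord ≤ 4.
L = (2560 + 29696·x^2 + 118784·x^4 + 262144·x^6 + 262144·x^8) + (1536·x + 14336·x^3 + 49152·x^5 + 65536·x^7)·Dx + (240 + 3008·x^2 + 13824·x^4 + 32768·x^6 + 32768·x^8)·Dx^2 + (96·x + 896·x^3 + 3072·x^5 + 4096·x^7)·Dx^3 + (5 + 72·x^2 + 400·x^4 + 1024·x^6 + 1024·x^8)·Dx^4  (order 4).
h: a_k = 0, 0, -48, 0, 192, 0, -1280/3, 0, …
ICs: h(0) = 0, h′(0) = 0, h′′(0) = -96, h′′′(0) = 0.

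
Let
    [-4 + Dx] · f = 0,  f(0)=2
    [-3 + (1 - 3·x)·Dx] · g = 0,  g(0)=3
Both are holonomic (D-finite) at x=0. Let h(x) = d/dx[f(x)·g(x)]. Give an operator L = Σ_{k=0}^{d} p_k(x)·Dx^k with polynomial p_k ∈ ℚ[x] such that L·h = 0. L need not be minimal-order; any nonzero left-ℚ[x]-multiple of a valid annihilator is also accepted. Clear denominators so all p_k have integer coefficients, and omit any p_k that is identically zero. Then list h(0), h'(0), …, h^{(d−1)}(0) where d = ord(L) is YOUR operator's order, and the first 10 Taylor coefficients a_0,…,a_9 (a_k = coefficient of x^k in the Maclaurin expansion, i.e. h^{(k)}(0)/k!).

f: a_k = 2, 8, 16, 64/3, 64/3, 256/15, 512/45, 2048/315, 1024/315, 4096/2835, …
g: a_k = 3, 9, 27, 81, 243, 729, 2187, 6561, 19683, 59049, …
L₀ := L_f ⊗_s L_g (sym. prod.), ord ≤ 1.
h₀' ⇒ L via d/dx closure of L₀.
L = (58 - 168·x + 144·x^2) + (-7 + 33·x - 36·x^2)·Dx  (order 1).
h: a_k = 42, 348, 1758, 7288, 27586, 497572/5, 5226554/15, 17920784/15, 423382618/105, 12701494924/945, …
ICs: h(0) = 42.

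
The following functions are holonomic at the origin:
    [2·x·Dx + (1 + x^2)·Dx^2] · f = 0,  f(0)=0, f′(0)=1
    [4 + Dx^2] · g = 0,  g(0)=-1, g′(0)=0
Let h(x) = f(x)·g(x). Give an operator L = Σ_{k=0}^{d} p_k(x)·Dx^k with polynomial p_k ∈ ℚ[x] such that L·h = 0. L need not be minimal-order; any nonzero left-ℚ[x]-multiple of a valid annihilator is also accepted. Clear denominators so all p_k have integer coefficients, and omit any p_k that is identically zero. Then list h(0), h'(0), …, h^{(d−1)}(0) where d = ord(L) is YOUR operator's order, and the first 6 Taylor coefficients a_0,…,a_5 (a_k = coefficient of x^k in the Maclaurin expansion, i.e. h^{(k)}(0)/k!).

f: a_k = 0, 1, 0, -1/3, 0, 1/5, …
g: a_k = -1, 0, 2, 0, -2/3, 0, …
h₀=f·g: eliminate ⇒ L₀, order ≤ 2·2.
L = (160 + 464·x^2 + 464·x^4 + 256·x^6 + 64·x^8) + (96·x + 224·x^3 + 192·x^5 + 64·x^7)·Dx + (60 + 188·x^2 + 216·x^4 + 128·x^6 + 32·x^8)·Dx^2 + (24·x + 56·x^3 + 48·x^5 + 16·x^7)·Dx^3 + (5 + 18·x^2 + 25·x^4 + 16·x^6 + 4·x^8)·Dx^4  (order 4).
h: a_k = 0, -1, 0, 7/3, 0, -23/15, …
ICs: h(0) = 0, h′(0) = -1, h′′(0) = 0, h′′′(0) = 14.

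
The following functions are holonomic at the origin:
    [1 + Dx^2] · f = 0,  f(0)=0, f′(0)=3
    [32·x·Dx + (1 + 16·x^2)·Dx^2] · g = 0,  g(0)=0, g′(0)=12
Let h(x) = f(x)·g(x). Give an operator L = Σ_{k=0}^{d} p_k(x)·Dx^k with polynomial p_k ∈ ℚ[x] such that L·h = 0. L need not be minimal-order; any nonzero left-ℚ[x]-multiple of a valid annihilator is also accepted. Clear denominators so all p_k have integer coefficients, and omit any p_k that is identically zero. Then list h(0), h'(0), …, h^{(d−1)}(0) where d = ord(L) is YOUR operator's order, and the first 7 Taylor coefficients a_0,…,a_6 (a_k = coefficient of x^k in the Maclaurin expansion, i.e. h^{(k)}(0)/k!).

L = (1105 + 51776·x^2 + 22016·x^4 + 16384·x^6 + 65536·x^8) + (2112·x + 35840·x^3 + 49152·x^5 + 262144·x^7)·Dx + (1122 + 52352·x^2 + 27648·x^4 + 32768·x^6 + 131072·x^8)·Dx^2 + (2112·x + 35840·x^3 + 49152·x^5 + 262144·x^7)·Dx^3 + (17 + 576·x^2 + 5632·x^4 + 16384·x^6 + 65536·x^8)·Dx^4  (order 4).
h: a_k = 0, 0, 36, 0, -198, 0, 3751/2, …
ICs: h(0) = 0, h′(0) = 0, h′′(0) = 72, h′′′(0) = 0.

f: a_k = 0, 3, 0, -1/2, 0, 1/40, 0, …
g: a_k = 0, 12, 0, -64, 0, 3072/5, 0, …
Sym-product of L_f,L_g gives L₀ (≤ ord 4).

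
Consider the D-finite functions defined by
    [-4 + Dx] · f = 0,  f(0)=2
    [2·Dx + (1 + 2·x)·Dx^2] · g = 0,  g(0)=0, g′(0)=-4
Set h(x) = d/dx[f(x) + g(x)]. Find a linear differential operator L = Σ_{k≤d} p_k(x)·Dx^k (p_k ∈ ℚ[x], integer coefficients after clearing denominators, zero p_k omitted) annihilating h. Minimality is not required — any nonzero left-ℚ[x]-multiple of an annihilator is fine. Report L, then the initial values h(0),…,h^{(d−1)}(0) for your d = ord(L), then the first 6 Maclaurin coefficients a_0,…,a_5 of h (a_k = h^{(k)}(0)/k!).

f: a_k = 2, 8, 16, 64/3, 64/3, 256/15, …
g: a_k = 0, -4, 4, -16/3, 8, -64/5, …
L₀ := lclm(L_f,L_g); ord L₀ ≤ 1+2.
h₀' ⇒ L via d/dx closure of L₀.
L = (-32 - 32·x) + (-4 - 32·x - 32·x^2)·Dx + (3 + 10·x + 8·x^2)·Dx^2  (order 2).
h: a_k = 4, 40, 48, 352/3, 64/3, 2944/15, …
ICs: h(0) = 4, h′(0) = 40.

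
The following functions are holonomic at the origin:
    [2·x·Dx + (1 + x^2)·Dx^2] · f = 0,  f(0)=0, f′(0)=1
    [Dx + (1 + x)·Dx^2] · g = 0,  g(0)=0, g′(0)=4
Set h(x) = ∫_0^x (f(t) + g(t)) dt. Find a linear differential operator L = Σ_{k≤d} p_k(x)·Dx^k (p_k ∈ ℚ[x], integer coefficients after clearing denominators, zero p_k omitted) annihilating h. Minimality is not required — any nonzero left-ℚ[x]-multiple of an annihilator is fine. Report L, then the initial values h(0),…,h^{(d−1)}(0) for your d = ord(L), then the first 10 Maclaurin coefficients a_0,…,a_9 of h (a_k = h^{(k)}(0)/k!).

L = (-2 - 6·x + 6·x^2 + 2·x^3)·Dx^2 + (-4 - 4·x + 12·x^3 + 4·x^4)·Dx^3 + (-1 + x + 2·x^2 + 2·x^3 + 3·x^4 + x^5)·Dx^4  (order 4).
h: a_k = 0, 0, 5/2, -2/3, 1/4, -1/5, 1/6, -2/21, 3/56, -1/18, …
ICs: h(0) = 0, h′(0) = 0, h′′(0) = 5, h′′′(0) = -4.

f: a_k = 0, 1, 0, -1/3, 0, 1/5, 0, -1/7, 0, 1/9, …
g: a_k = 0, 4, -2, 4/3, -1, 4/5, -2/3, 4/7, -1/2, 4/9, …
Weyl lclm of L_f,L_g ⇒ L₀ (ord ≤ 4).
Integrate: L := L₀·Dx.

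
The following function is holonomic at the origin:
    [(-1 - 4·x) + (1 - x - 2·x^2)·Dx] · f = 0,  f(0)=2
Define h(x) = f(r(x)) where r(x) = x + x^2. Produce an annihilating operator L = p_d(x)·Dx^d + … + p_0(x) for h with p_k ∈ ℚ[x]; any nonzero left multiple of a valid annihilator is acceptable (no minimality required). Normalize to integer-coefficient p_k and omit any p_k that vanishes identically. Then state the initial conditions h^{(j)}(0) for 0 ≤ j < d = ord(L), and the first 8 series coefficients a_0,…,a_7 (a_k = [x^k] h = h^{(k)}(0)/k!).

L = (1 + 6·x + 12·x^2 + 8·x^3) + (-1 + x + 3·x^2 + 4·x^3 + 2·x^4)·Dx  (order 1).
h: a_k = 2, 2, 8, 22, 58, 160, 438, 1194, …
ICs: h(0) = 2.

f: a_k = 2, 2, 6, 10, 22, 42, 86, 170, …
f∘r: x↦r, Dx↦Dx/r' in L_f ⇒ L₀.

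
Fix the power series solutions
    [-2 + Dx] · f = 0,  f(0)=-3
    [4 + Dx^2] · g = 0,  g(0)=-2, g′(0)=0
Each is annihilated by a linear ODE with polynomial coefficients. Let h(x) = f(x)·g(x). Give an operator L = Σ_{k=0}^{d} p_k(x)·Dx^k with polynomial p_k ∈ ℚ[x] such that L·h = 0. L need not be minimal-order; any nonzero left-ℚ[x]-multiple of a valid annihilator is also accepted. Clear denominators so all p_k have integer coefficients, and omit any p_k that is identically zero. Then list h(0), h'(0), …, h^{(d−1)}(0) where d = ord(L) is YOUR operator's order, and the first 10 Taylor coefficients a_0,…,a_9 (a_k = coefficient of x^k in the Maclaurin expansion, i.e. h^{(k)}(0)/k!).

f: a_k = -3, -6, -6, -4, -2, -4/5, -4/15, -8/105, -2/105, -4/945, …
g: a_k = -2, 0, 4, 0, -4/3, 0, 8/45, 0, -4/315, 0, …
Sym-product of L_f,L_g gives L₀ (≤ ord 2).
L = 8 - 4·Dx + Dx^2  (order 2).
h: a_k = 6, 12, 0, -16, -16, -32/5, 0, 128/105, 64/105, 128/945, …
ICs: h(0) = 6, h′(0) = 12.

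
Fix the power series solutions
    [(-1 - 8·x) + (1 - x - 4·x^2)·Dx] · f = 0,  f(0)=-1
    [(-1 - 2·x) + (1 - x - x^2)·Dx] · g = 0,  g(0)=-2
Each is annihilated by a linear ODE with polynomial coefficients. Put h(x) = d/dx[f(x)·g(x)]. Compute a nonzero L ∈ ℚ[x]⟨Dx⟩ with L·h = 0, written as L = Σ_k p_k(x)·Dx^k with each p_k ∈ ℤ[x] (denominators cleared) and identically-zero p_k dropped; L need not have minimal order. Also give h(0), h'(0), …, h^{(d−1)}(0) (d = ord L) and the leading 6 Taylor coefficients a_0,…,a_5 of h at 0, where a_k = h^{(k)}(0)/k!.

f: a_k = -1, -1, -5, -9, -29, -65, …
g: a_k = -2, -2, -4, -6, -10, -16, …
Product ⇒ symmetric product L₀, ord ≤ 1.
Derive L from L₀ (diff closure).
L = (16 + 18·x - 12·x^2 - 352·x^3 + 12·x^4 + 600·x^5 + 320·x^6) + (-2 - 4·x + 39·x^2 + 8·x^3 - 140·x^4 - 21·x^5 + 140·x^6 + 64·x^7)·Dx  (order 1).
h: a_k = 4, 32, 114, 448, 1400, 4524, …
ICs: h(0) = 4.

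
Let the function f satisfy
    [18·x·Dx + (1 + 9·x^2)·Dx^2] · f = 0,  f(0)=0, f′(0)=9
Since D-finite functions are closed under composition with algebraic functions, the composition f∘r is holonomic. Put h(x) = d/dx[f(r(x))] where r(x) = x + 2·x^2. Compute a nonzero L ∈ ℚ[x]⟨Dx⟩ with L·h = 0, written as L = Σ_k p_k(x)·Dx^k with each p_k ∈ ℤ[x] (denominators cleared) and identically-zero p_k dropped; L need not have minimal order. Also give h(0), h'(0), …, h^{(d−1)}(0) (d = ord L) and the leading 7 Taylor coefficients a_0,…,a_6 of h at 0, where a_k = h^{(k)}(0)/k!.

L = (-4 + 18·x + 144·x^2 + 432·x^3 + 432·x^4) + (1 + 4·x + 9·x^2 + 72·x^3 + 180·x^4 + 144·x^5)·Dx  (order 1).
h: a_k = 9, 36, -81, -648, -891, 7452, 34263, …
ICs: h(0) = 9.

f: a_k = 0, 9, 0, -27, 0, 729/5, 0, …
L₀ from L_f via x↦r, Dx↦r'^{-1}Dx.
h₀' ⇒ L via d/dx closure of L₀.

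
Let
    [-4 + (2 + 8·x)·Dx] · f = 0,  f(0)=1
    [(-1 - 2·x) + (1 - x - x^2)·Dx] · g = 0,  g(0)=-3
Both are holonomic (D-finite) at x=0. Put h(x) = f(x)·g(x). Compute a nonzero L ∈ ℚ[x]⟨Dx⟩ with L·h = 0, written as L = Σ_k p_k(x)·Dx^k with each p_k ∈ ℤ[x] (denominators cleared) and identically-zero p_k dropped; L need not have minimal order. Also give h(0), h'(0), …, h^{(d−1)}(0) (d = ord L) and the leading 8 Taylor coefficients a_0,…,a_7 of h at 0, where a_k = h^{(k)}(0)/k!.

L = (3 + 4·x + 6·x^2) + (-1 - 3·x + 5·x^2 + 4·x^3)·Dx  (order 1).
h: a_k = -3, -9, -6, -27, -3, -114, 135, -771, …
ICs: h(0) = -3.

f: a_k = 1, 2, -2, 4, -10, 28, -84, 264, …
g: a_k = -3, -3, -6, -9, -15, -24, -39, -63, …
L₀ := L_f ⊗_s L_g (sym. prod.), ord ≤ 1.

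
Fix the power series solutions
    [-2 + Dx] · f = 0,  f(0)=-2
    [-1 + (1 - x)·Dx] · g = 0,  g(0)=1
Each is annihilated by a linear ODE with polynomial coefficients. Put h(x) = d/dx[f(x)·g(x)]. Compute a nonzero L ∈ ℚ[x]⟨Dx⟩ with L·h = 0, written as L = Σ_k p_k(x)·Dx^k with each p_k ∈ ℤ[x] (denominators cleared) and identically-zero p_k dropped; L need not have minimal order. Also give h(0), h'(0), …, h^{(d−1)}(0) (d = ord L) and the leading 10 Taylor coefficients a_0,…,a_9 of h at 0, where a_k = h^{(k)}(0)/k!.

f: a_k = -2, -4, -4, -8/3, -4/3, -8/15, -8/45, -16/315, -4/315, -8/2835, …
g: a_k = 1, 1, 1, 1, 1, 1, 1, 1, 1, 1, …
Product ⇒ symmetric product L₀, ord ≤ 1.
h₀' ⇒ L via d/dx closure of L₀.
L = (10 - 12·x + 4·x^2) + (-3 + 5·x - 2·x^2)·Dx  (order 1).
h: a_k = -6, -20, -38, -56, -218/3, -1324/15, -310/3, -37232/315, -41894/315, -139652/945, …
ICs: h(0) = -6.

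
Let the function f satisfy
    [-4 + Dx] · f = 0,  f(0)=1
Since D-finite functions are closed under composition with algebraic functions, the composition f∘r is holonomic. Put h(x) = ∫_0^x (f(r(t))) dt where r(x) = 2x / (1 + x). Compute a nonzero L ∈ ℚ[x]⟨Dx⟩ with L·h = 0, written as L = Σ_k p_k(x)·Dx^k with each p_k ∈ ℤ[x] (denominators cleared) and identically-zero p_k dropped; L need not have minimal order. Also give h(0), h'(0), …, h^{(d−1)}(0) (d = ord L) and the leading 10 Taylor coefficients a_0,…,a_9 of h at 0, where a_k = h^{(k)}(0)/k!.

f: a_k = 1, 4, 8, 32/3, 32/3, 128/15, 256/45, 1024/315, 512/315, 2048/2835, …
f∘r: x↦r, Dx↦Dx/r' in L_f ⇒ L₀.
Integrate: L := L₀·Dx.
L = -8·Dx + (1 + 2·x + x^2)·Dx^2  (order 2).
h: a_k = 0, 1, 4, 8, 22/3, 8/15, -44/15, 184/315, 403/315, -376/315, …
ICs: h(0) = 0, h′(0) = 1.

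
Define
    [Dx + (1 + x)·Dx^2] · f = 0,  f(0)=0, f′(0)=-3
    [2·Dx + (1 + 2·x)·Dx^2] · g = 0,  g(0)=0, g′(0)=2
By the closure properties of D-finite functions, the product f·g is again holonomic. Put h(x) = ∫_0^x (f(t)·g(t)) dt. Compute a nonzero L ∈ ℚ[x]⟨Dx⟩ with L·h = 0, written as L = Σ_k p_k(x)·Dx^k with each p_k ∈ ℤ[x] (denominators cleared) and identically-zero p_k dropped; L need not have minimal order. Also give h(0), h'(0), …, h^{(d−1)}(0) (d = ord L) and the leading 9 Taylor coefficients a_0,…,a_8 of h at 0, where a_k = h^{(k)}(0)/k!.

L = (20 + 48·x + 32·x^2)·Dx^2 + (66 + 268·x + 360·x^2 + 160·x^3)·Dx^3 + (32 + 180·x + 372·x^2 + 336·x^3 + 112·x^4)·Dx^4 + (3 + 22·x + 63·x^2 + 88·x^3 + 60·x^4 + 16·x^5)·Dx^5  (order 5).
h: a_k = 0, 0, 0, -2, 9/4, -13/5, 13/4, -131/30, 249/40, …
ICs: h(0) = 0, h′(0) = 0, h′′(0) = 0, h′′′(0) = -12, h′′′′(0) = 54.

f: a_k = 0, -3, 3/2, -1, 3/4, -3/5, 1/2, -3/7, 3/8, …
g: a_k = 0, 2, -2, 8/3, -4, 32/5, -32/3, 128/7, -32, …
Sym-product of L_f,L_g gives L₀ (≤ ord 4).
∫: right-multiply L₀ by Dx.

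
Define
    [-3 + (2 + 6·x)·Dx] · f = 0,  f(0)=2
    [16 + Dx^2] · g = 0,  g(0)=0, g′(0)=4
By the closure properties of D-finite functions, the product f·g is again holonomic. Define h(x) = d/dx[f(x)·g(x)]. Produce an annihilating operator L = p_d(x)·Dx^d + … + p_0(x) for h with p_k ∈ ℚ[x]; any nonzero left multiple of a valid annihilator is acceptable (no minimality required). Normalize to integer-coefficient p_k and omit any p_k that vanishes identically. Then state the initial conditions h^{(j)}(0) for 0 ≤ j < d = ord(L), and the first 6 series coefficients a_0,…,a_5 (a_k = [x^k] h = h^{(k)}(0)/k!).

f: a_k = 2, 3, -9/4, 27/8, -405/64, 1701/128, …
g: a_k = 0, 4, 0, -32/3, 0, 128/15, …
Sym-product of L_f,L_g gives L₀ (≤ ord 2).
Derive L from L₀ (diff closure).
L = (9613 + 83712·x + 273024·x^2 + 442368·x^3 + 331776·x^4) + (-444 - 5940·x - 20736·x^2 - 20736·x^3)·Dx + (364 + 3720·x + 14796·x^2 + 27648·x^3 + 20736·x^4)·Dx^2  (order 2).
h: a_k = 8, 24, -91, -74, 3781/48, 20523/80, …
ICs: h(0) = 8, h′(0) = 24.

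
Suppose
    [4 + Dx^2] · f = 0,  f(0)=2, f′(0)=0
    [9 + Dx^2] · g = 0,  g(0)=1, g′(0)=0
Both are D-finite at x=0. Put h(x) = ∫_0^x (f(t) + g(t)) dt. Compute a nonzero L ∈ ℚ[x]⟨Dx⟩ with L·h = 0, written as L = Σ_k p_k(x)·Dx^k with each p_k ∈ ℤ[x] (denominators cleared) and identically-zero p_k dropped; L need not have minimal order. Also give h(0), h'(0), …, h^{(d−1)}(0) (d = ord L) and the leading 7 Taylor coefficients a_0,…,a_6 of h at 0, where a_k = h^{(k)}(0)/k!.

L = 36·Dx + 13·Dx^3 + Dx^5  (order 5).
h: a_k = 0, 3, 0, -17/6, 0, 113/120, 0, …
ICs: h(0) = 0, h′(0) = 3, h′′(0) = 0, h′′′(0) = -17, h′′′′(0) = 0.

f: a_k = 2, 0, -4, 0, 4/3, 0, -8/45, …
g: a_k = 1, 0, -9/2, 0, 27/8, 0, -81/80, …
Weyl lclm of L_f,L_g ⇒ L₀ (ord ≤ 4).
h=∫h₀ ⇒ L = L₀·Dx.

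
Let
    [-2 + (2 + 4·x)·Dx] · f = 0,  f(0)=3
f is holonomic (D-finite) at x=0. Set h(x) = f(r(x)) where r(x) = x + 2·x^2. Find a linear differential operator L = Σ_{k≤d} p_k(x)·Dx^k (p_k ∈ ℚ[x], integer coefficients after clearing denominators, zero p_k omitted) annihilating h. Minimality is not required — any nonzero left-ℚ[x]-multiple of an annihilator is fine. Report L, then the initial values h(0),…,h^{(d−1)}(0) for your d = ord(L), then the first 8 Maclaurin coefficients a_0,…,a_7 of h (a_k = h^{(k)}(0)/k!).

f: a_k = 3, 3, -3/2, 3/2, -15/8, 21/8, -63/16, 99/16, …
h₀=f(r): pull back L_f along r ⇒ L₀.
L = (-1 - 4·x) + (1 + 2·x + 4·x^2)·Dx  (order 1).
h: a_k = 3, 3, 9/2, -9/2, 9/8, 45/8, -171/16, 63/16, …
ICs: h(0) = 3.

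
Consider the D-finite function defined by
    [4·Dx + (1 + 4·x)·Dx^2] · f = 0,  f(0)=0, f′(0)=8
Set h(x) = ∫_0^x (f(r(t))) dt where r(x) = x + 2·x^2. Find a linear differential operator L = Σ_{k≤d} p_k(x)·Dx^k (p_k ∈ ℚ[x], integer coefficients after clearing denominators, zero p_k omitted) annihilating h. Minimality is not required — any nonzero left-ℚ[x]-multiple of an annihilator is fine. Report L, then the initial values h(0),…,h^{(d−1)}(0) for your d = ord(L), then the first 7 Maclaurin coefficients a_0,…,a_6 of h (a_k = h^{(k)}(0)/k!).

L = (16·x + 32·x^2)·Dx^2 + (1 + 8·x + 24·x^2 + 32·x^3)·Dx^3  (order 3).
h: a_k = 0, 0, 4, 0, -16/3, 64/5, -256/15, …
ICs: h(0) = 0, h′(0) = 0, h′′(0) = 8.

f: a_k = 0, 8, -16, 128/3, -128, 2048/5, -4096/3, …
Change of var in L_f (x↦r) gives L₀.
h=∫₀ˣh₀: take L = L₀·Dx.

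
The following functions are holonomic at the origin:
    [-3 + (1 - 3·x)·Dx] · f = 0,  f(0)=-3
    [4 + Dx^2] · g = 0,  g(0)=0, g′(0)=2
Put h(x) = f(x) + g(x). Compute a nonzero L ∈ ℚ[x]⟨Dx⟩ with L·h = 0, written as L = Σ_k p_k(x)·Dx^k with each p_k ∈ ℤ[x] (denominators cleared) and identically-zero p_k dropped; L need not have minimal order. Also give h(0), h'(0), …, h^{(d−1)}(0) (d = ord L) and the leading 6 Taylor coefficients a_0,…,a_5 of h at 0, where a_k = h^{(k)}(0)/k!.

L = (348 - 144·x + 216·x^2) + (-44 + 180·x - 216·x^2 + 216·x^3)·Dx + (87 - 36·x + 54·x^2)·Dx^2 + (-11 + 45·x - 54·x^2 + 54·x^3)·Dx^3  (order 3).
h: a_k = -3, -7, -27, -247/3, -243, -10931/15, …
ICs: h(0) = -3, h′(0) = -7, h′′(0) = -54.

f: a_k = -3, -9, -27, -81, -243, -729, …
g: a_k = 0, 2, 0, -4/3, 0, 4/15, …
L₀ := lclm(L_f,L_g); ord L₀ ≤ 1+2.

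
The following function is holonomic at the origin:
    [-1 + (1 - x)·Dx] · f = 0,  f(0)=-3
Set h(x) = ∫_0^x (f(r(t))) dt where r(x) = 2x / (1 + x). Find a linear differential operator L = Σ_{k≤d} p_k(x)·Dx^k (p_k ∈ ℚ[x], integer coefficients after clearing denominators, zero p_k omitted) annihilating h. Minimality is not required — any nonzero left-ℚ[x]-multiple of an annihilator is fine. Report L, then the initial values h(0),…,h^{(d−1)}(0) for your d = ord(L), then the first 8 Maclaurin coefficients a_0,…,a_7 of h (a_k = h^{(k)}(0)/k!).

f: a_k = -3, -3, -3, -3, -3, -3, -3, -3, …
L₀ from L_f via x↦r, Dx↦r'^{-1}Dx.
h=∫h₀ ⇒ L = L₀·Dx.
L = 2·Dx + (-1 + x^2)·Dx^2  (order 2).
h: a_k = 0, -3, -3, -2, -3/2, -6/5, -1, -6/7, …
ICs: h(0) = 0, h′(0) = -3.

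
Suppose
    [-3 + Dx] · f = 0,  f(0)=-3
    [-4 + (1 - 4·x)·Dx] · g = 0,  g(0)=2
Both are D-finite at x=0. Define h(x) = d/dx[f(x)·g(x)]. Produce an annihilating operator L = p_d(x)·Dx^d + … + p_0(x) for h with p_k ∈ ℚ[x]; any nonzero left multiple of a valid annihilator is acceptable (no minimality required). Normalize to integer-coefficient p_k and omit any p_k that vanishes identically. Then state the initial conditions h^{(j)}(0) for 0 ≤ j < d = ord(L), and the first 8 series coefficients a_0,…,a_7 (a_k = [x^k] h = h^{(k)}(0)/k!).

L = (65 - 168·x + 144·x^2) + (-7 + 40·x - 48·x^2)·Dx  (order 1).
h: a_k = -42, -390, -2421, -12993, -260103/4, -6243201/20, -11654121/8, -266380221/40, …
ICs: h(0) = -42.

f: a_k = -3, -9, -27/2, -27/2, -81/8, -243/40, -243/80, -729/560, …
g: a_k = 2, 8, 32, 128, 512, 2048, 8192, 32768, …
h₀=f·g: eliminate ⇒ L₀, order ≤ 1·1.
h₀' ⇒ L via d/dx closure of L₀.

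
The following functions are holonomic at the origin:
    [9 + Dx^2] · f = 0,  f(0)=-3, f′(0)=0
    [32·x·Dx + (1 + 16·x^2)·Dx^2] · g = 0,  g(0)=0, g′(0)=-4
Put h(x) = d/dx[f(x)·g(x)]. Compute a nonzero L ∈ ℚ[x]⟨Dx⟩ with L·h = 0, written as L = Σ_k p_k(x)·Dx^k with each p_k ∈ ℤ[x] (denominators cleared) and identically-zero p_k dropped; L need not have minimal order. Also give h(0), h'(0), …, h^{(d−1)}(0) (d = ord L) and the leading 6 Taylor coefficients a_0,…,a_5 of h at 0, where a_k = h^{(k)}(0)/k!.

f: a_k = -3, 0, 27/2, 0, -81/8, 0, …
g: a_k = 0, -4, 0, 64/3, 0, -1024/5, …
Sym-product of L_f,L_g gives L₀ (≤ ord 4).
h=h₀': d/dx-closure on L₀ ⇒ L.
L = (2922993 + 113986656·x^2 + 3239661312·x^4 + 5952061440·x^6 + 4156489728·x^8 - 7644119040·x^10 + 110075314176·x^12) + (1760832·x + 128480256·x^3 + 1888911360·x^5 + 5308416000·x^7 + 15288238080·x^9 + 48922361856·x^11)·Dx + (341202 + 13887168·x^2 + 389230080·x^4 + 940474368·x^6 + 1603141632·x^8 + 3737124864·x^10 + 24461180928·x^12)·Dx^2 + (195648·x + 14275584·x^3 + 209879040·x^5 + 589824000·x^7 + 1698693120·x^9 + 5435817984·x^11)·Dx^3 + (1825 + 135776·x^2 + 3251968·x^4 + 31014912·x^6 + 126812160·x^8 + 509607936·x^10 + 1358954496·x^12)·Dx^4  (order 4).
h: a_k = 12, 0, -354, 0, 9429/2, 0, …
ICs: h(0) = 12, h′(0) = 0, h′′(0) = -708, h′′′(0) = 0.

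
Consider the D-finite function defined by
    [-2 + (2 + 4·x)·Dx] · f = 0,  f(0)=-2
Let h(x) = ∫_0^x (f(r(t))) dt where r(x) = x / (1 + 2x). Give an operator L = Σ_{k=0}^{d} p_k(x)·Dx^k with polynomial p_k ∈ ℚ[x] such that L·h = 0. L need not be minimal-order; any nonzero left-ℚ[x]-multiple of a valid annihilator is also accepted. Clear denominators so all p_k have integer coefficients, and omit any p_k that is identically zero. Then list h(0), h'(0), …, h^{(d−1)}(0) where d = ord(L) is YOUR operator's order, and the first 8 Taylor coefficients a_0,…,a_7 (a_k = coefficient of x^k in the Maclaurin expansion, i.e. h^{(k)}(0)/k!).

L = -Dx + (1 + 6·x + 8·x^2)·Dx^2  (order 2).
h: a_k = 0, -2, -1, 5/3, -13/4, 141/20, -133/8, 2353/56, …
ICs: h(0) = 0, h′(0) = -2.

f: a_k = -2, -2, 1, -1, 5/4, -7/4, 21/8, -33/8, …
f∘r: x↦r, Dx↦Dx/r' in L_f ⇒ L₀.
Integrate: L := L₀·Dx.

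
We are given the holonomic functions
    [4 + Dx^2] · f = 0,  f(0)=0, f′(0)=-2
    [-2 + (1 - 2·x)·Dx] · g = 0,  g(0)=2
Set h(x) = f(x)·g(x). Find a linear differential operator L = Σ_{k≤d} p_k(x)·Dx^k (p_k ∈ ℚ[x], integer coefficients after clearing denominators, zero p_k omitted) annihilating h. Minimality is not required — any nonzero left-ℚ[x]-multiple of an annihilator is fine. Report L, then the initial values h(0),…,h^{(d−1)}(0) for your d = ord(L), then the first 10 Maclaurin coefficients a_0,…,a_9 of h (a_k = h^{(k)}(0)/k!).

L = (-4 + 8·x) + 4·Dx + (-1 + 2·x)·Dx^2  (order 2).
h: a_k = 0, -4, -8, -40/3, -80/3, -808/15, -1616/15, -67856/315, -135712/315, -2442824/2835, …
ICs: h(0) = 0, h′(0) = -4.

f: a_k = 0, -2, 0, 4/3, 0, -4/15, 0, 8/315, 0, -4/2835, …
g: a_k = 2, 4, 8, 16, 32, 64, 128, 256, 512, 1024, …
Sym-product of L_f,L_g gives L₀ (≤ ord 2).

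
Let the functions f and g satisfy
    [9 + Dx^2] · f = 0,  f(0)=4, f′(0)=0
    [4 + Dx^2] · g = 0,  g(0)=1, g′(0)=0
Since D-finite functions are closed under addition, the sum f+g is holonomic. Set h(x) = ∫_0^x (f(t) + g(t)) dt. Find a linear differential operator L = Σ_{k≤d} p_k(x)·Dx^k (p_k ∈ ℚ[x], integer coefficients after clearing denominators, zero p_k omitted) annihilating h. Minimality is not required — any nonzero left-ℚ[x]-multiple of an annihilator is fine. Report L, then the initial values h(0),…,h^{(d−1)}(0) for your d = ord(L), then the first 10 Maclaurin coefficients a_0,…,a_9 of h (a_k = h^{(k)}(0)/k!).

L = 36·Dx + 13·Dx^3 + Dx^5  (order 5).
h: a_k = 0, 5, 0, -20/3, 0, 17/6, 0, -149/252, 0, 1325/18144, …
ICs: h(0) = 0, h′(0) = 5, h′′(0) = 0, h′′′(0) = -40, h′′′′(0) = 0.

f: a_k = 4, 0, -18, 0, 27/2, 0, -81/20, 0, 729/1120, 0, …
g: a_k = 1, 0, -2, 0, 2/3, 0, -4/45, 0, 2/315, 0, …
Sum ⇒ L₀ = lclm(L_f,L_g) in ℚ(x)⟨Dx⟩.
h=∫₀ˣh₀: take L = L₀·Dx.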